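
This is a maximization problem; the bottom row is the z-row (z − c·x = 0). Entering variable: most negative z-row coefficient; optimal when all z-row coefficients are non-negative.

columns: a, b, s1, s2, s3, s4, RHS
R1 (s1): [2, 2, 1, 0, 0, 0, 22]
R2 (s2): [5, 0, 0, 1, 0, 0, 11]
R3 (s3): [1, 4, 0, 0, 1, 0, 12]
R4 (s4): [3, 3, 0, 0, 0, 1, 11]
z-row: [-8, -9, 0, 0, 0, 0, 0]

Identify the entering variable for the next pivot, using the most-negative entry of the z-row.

Negative z-row entries: a: -8, b: -9.
The most negative is -9 in column b, so b enters.

b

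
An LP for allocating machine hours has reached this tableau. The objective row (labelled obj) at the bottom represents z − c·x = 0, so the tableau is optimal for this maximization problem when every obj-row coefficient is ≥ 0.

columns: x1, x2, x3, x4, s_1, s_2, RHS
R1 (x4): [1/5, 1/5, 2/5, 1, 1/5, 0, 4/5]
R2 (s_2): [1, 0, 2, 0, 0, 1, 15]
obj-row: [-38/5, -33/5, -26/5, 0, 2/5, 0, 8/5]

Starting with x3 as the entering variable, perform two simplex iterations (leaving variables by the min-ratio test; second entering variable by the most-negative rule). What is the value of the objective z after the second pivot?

32

Ratio test on column x3 — row 1: (4/5)/(2/5) = 2; row 2: 15/2 = 15/2. Minimum is 2 at row 1 (x4 leaves); pivot element 2/5.
Pivot on row 1; the obj-row RHS becomes 8/5 − (-26/5)·2 = 12.
Next entering variable (most negative obj-row entry -5): x1.
Ratio test on column x1 — row 1: 2/(1/2) = 4; row 2: entry 0 ≤ 0. Minimum is 4 at row 1 (x3 leaves); pivot element 1/2.
After the second pivot the obj-row RHS is 12 − (-5)·4 = 32.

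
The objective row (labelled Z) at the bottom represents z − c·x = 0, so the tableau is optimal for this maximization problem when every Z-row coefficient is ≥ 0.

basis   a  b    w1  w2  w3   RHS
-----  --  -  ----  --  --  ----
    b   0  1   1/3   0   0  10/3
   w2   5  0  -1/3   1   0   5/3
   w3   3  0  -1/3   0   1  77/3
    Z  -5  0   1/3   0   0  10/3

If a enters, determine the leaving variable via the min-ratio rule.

w2

Column a entries and ratios — b: 0 ≤ 0, skip; w2: (5/3)/5 = 1/3; w3: (77/3)/3 = 77/9.
Smallest ratio is 1/3 in the row of w2, so w2 leaves.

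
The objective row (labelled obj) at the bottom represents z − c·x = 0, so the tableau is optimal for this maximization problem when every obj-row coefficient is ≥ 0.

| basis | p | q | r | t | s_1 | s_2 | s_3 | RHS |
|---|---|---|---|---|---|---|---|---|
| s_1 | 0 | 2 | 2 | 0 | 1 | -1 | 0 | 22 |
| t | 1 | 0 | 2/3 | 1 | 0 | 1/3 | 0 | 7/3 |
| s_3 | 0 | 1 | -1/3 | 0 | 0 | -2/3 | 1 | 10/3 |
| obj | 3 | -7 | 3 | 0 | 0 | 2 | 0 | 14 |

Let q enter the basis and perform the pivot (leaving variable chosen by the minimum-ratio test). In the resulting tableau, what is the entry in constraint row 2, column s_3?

0

Ratio test on column q — row 1: 22/2 = 11; row 2: entry 0 ≤ 0; row 3: (10/3)/1 = 10/3. Minimum is 10/3 at row 3 (s_3 leaves); pivot element 1.
Divide row 3 by 1; eliminate column q from the other rows.
Row 2 update in column s_3: 0 − 0·1 = 0.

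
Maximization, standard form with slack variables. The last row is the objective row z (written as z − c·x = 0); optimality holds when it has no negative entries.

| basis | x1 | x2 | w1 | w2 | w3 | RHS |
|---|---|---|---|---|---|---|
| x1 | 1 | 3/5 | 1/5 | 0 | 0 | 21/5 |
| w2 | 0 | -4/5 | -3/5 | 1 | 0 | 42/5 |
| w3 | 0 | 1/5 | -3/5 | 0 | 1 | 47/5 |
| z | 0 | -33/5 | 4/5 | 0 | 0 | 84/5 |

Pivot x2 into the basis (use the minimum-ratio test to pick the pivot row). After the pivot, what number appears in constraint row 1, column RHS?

Ratio test on column x2 — row 1: (21/5)/(3/5) = 7; row 2: entry -4/5 ≤ 0; row 3: (47/5)/(1/5) = 47. Minimum is 7 at row 1 (x1 leaves); pivot element 3/5.
Divide row 1 by 3/5; eliminate column x2 from the other rows.
In the new row 1, the RHS entry is the old entry divided by the pivot: (21/5)/(3/5) = 7.

7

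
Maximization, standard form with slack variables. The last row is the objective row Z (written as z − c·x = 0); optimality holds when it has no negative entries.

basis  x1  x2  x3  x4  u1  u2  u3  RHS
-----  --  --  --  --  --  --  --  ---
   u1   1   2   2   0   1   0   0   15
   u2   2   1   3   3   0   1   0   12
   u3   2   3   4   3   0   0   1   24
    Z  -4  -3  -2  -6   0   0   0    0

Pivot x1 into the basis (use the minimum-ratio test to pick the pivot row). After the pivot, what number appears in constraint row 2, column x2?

Ratio test on column x1 — row 1: 15/1 = 15; row 2: 12/2 = 6; row 3: 24/2 = 12. Minimum is 6 at row 2 (u2 leaves); pivot element 2.
Divide row 2 by 2; eliminate column x1 from the other rows.
In the new row 2, the x2 entry is the old entry divided by the pivot: 1/2 = 1/2.

1/2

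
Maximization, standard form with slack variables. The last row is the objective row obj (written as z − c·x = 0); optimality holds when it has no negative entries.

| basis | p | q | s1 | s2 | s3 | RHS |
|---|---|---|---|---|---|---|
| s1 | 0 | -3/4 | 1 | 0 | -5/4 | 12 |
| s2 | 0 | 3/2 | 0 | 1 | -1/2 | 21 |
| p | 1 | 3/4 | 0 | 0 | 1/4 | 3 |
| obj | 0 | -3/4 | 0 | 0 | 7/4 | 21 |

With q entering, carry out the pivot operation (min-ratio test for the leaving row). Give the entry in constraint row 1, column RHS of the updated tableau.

15

Ratio test on column q — row 1: entry -3/4 ≤ 0; row 2: 21/(3/2) = 14; row 3: 3/(3/4) = 4. Minimum is 4 at row 3 (p leaves); pivot element 3/4.
Divide row 3 by 3/4; eliminate column q from the other rows.
Row 1 update in column RHS: 12 − (-3/4)·4 = 15.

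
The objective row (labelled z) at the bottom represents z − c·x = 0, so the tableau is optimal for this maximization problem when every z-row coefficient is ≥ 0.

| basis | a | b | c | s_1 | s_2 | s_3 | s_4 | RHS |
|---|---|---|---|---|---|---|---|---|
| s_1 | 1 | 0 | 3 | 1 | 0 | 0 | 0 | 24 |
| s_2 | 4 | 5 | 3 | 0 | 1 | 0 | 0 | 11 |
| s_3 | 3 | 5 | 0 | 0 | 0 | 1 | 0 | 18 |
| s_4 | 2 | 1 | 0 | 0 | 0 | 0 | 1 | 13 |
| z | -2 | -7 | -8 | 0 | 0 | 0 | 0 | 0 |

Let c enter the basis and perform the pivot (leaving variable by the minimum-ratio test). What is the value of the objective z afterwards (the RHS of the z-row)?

Ratio test on column c — row 1: 24/3 = 8; row 2: 11/3 = 11/3; row 3: entry 0 ≤ 0; row 4: entry 0 ≤ 0. Minimum is 11/3 at row 2 (s_2 leaves); pivot element 3.
Pivot on row 2; the z-row RHS becomes 0 − (-8)·(11/3) = 88/3.

88/3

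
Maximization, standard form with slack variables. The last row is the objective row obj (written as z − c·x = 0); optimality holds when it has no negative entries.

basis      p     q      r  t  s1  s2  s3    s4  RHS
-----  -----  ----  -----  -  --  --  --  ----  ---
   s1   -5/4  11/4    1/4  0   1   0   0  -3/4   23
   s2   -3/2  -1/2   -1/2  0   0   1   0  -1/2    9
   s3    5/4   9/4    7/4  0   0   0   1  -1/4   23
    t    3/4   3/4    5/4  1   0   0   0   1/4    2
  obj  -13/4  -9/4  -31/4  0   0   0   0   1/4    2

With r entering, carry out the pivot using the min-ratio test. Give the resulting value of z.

72/5

Ratio test on column r — row 1: 23/(1/4) = 92; row 2: entry -1/2 ≤ 0; row 3: 23/(7/4) = 92/7; row 4: 2/(5/4) = 8/5. Minimum is 8/5 at row 4 (t leaves); pivot element 5/4.
Pivot on row 4; the obj-row RHS becomes 2 − (-31/4)·(8/5) = 72/5.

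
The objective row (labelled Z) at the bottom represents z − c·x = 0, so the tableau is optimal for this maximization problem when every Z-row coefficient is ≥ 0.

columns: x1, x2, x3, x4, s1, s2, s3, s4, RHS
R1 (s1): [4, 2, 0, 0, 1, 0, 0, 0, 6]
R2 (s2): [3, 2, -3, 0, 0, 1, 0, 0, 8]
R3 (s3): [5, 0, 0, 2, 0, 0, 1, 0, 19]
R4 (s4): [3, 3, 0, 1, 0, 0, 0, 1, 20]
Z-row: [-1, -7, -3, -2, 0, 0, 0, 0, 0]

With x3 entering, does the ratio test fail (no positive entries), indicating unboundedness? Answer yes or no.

yes

Every constraint-row entry in column x3 is ≤ 0, so increasing x3 is unbounded.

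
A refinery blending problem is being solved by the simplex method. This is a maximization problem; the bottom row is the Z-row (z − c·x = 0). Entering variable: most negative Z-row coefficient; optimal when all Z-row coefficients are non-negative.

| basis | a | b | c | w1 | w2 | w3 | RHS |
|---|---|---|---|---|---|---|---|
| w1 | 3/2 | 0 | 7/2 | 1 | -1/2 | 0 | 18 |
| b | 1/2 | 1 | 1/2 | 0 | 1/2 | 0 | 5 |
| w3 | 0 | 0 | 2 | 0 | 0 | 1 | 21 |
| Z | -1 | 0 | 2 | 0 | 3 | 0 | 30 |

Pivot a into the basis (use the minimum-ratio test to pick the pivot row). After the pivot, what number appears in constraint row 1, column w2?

-2

Ratio test on column a — row 1: 18/(3/2) = 12; row 2: 5/(1/2) = 10; row 3: entry 0 ≤ 0. Minimum is 10 at row 2 (b leaves); pivot element 1/2.
Divide row 2 by 1/2; eliminate column a from the other rows.
Row 1 update in column w2: -1/2 − (3/2)·1 = -2.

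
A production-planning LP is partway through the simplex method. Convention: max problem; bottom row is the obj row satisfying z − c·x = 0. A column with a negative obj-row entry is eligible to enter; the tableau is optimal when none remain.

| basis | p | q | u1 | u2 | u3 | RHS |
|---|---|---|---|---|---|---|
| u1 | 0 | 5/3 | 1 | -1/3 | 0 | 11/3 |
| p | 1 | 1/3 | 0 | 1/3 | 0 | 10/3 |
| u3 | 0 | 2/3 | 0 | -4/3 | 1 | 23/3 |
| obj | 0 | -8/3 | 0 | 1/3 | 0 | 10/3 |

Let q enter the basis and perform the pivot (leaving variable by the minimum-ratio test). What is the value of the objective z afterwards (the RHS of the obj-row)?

Ratio test on column q — row 1: (11/3)/(5/3) = 11/5; row 2: (10/3)/(1/3) = 10; row 3: (23/3)/(2/3) = 23/2. Minimum is 11/5 at row 1 (u1 leaves); pivot element 5/3.
Pivot on row 1; the obj-row RHS becomes 10/3 − (-8/3)·(11/5) = 46/5.

46/5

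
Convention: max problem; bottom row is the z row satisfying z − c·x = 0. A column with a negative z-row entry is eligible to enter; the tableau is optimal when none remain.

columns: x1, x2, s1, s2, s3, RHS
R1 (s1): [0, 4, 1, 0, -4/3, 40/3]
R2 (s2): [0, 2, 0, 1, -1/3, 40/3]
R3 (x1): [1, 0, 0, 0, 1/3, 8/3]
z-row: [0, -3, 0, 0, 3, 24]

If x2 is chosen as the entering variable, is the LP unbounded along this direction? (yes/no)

Column x2 has positive entries in row(s) 1, 2, so the ratio test bounds it — not unbounded.

no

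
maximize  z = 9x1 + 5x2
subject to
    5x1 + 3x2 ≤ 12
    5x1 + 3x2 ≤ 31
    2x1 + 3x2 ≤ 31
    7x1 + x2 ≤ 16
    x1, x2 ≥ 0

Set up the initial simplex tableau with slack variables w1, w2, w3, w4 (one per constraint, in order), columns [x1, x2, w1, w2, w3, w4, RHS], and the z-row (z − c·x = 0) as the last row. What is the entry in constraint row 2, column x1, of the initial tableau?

Constraint 2 has coefficient 5 on x1.

5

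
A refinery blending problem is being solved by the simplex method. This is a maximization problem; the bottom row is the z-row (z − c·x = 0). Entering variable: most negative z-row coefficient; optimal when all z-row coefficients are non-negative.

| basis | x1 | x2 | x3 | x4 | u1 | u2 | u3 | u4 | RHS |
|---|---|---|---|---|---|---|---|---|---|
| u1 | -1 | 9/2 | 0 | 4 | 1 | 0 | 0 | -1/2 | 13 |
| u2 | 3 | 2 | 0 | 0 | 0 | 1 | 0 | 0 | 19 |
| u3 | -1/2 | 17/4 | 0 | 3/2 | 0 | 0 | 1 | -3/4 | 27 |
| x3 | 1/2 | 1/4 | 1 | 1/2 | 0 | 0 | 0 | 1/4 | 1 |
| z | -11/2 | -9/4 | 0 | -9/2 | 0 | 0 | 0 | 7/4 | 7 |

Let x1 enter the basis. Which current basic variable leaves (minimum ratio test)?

x3

Column x1 entries and ratios — u1: -1 ≤ 0, skip; u2: 19/3 = 19/3; u3: -1/2 ≤ 0, skip; x3: 1/(1/2) = 2.
Smallest ratio is 2 in the row of x3, so x3 leaves.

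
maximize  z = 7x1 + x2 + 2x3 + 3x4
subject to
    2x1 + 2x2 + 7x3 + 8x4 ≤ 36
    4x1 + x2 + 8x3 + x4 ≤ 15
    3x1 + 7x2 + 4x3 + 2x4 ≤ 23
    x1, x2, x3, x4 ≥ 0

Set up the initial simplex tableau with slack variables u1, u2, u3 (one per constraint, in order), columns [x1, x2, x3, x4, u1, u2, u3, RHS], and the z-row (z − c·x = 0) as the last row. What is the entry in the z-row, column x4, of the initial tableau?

The z-row carries the negated objective coefficients: the x4 entry is -3.

-3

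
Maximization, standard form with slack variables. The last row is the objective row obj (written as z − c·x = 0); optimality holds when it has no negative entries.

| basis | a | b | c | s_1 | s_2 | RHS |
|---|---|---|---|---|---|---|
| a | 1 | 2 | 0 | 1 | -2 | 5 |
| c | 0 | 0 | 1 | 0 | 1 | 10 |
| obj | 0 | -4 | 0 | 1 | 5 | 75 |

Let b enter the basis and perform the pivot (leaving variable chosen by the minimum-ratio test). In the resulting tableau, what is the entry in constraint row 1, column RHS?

Ratio test on column b — row 1: 5/2 = 5/2; row 2: entry 0 ≤ 0. Minimum is 5/2 at row 1 (a leaves); pivot element 2.
Divide row 1 by 2; eliminate column b from the other rows.
In the new row 1, the RHS entry is the old entry divided by the pivot: 5/2 = 5/2.

5/2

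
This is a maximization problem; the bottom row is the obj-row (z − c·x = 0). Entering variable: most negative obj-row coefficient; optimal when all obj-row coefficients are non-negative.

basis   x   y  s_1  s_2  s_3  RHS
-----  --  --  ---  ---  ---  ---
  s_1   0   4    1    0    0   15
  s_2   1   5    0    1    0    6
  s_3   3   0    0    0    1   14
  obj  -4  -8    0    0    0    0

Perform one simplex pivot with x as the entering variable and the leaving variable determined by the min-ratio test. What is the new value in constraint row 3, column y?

Ratio test on column x — row 1: entry 0 ≤ 0; row 2: 6/1 = 6; row 3: 14/3 = 14/3. Minimum is 14/3 at row 3 (s_3 leaves); pivot element 3.
Divide row 3 by 3; eliminate column x from the other rows.
In the new row 3, the y entry is the old entry divided by the pivot: 0/3 = 0.

0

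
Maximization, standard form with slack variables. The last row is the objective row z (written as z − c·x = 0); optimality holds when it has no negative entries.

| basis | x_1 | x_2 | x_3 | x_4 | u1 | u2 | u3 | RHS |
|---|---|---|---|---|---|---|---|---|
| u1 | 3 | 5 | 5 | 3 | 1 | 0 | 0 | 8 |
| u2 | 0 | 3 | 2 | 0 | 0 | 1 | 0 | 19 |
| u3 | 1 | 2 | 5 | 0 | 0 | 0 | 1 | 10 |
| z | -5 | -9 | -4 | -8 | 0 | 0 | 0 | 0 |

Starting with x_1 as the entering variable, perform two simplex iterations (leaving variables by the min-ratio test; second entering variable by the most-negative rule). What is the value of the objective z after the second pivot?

Ratio test on column x_1 — row 1: 8/3 = 8/3; row 2: entry 0 ≤ 0; row 3: 10/1 = 10. Minimum is 8/3 at row 1 (u1 leaves); pivot element 3.
Pivot on row 1; the z-row RHS becomes 0 − (-5)·(8/3) = 40/3.
Next entering variable (most negative z-row entry -3): x_4.
Ratio test on column x_4 — row 1: (8/3)/1 = 8/3; row 2: entry 0 ≤ 0; row 3: entry -1 ≤ 0. Minimum is 8/3 at row 1 (x_1 leaves); pivot element 1.
After the second pivot the z-row RHS is 40/3 − (-3)·(8/3) = 64/3.

64/3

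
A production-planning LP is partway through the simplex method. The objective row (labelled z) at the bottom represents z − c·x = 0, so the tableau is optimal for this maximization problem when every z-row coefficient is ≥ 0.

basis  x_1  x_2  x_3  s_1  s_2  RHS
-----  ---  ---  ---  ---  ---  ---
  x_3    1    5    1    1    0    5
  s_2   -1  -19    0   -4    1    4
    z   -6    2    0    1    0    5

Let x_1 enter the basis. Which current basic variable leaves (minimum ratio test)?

Column x_1 entries and ratios — x_3: 5/1 = 5; s_2: -1 ≤ 0, skip.
Smallest ratio is 5 in the row of x_3, so x_3 leaves.

x_3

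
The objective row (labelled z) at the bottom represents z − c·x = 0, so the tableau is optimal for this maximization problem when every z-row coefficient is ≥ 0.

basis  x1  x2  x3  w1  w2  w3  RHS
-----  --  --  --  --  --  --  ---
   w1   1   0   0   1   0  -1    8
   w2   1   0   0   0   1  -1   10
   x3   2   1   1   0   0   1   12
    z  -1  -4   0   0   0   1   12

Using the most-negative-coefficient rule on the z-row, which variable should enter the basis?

Negative z-row entries: x1: -1, x2: -4.
The most negative is -4 in column x2, so x2 enters.

x2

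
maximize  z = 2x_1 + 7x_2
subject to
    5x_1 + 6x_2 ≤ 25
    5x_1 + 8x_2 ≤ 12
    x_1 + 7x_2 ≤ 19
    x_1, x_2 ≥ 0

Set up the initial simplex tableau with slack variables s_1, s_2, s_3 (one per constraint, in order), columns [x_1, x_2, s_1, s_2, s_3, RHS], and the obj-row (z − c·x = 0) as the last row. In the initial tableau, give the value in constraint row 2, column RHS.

12

The RHS of constraint 2 is b_2 = 12.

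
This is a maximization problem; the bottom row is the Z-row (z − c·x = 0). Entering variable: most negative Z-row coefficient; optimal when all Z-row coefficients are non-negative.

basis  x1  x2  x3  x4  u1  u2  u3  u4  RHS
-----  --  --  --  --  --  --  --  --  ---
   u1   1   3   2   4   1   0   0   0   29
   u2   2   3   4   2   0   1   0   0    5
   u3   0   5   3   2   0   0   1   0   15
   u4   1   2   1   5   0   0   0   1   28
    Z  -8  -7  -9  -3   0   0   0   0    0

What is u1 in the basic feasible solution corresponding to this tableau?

u1 is basic (row 1); its value is the RHS of that row, 29.

29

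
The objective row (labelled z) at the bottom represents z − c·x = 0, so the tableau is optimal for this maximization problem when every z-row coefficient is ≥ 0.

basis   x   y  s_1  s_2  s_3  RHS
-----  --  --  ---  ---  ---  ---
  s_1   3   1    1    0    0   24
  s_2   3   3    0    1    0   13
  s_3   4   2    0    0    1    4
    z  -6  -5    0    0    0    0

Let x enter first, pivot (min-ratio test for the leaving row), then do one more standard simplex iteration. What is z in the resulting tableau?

Ratio test on column x — row 1: 24/3 = 8; row 2: 13/3 = 13/3; row 3: 4/4 = 1. Minimum is 1 at row 3 (s_3 leaves); pivot element 4.
Pivot on row 3; the z-row RHS becomes 0 − (-6)·1 = 6.
Next entering variable (most negative z-row entry -2): y.
Ratio test on column y — row 1: entry -1/2 ≤ 0; row 2: 10/(3/2) = 20/3; row 3: 1/(1/2) = 2. Minimum is 2 at row 3 (x leaves); pivot element 1/2.
After the second pivot the z-row RHS is 6 − (-2)·2 = 10.

10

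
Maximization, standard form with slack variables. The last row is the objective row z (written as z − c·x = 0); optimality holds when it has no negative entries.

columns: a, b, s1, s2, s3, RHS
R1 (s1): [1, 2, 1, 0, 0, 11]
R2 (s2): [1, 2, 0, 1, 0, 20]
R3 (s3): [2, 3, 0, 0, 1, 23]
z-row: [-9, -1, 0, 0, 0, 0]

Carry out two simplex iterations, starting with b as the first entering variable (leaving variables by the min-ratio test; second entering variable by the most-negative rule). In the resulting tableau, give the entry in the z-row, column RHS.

99

Ratio test on column b — row 1: 11/2 = 11/2; row 2: 20/2 = 10; row 3: 23/3 = 23/3. Minimum is 11/2 at row 1 (s1 leaves); pivot element 2.
Divide row 1 by 2; eliminate column b from the other rows.
Second iteration: most negative z-row entry is -17/2 in column a, so a enters.
Ratio test on column a — row 1: (11/2)/(1/2) = 11; row 2: entry 0 ≤ 0; row 3: (13/2)/(1/2) = 13. Minimum is 11 at row 1 (b leaves); pivot element 1/2.
Divide row 1 by 1/2; eliminate column a from the other rows.
After both pivots, the entry at the z-row, column RHS is 99.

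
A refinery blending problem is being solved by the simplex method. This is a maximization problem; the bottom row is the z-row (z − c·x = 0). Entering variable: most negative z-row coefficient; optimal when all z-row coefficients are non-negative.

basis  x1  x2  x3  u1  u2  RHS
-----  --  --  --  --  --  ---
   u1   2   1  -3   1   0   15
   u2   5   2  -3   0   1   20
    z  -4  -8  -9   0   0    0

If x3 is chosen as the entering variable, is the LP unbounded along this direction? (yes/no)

yes

Every constraint-row entry in column x3 is ≤ 0, so increasing x3 is unbounded.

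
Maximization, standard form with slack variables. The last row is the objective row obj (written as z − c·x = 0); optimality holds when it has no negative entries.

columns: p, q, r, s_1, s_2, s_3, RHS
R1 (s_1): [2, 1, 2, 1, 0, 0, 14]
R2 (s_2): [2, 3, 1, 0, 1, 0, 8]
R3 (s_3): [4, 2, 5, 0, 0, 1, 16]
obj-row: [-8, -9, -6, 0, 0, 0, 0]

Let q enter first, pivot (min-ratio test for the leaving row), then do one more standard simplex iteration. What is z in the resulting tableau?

408/13

Ratio test on column q — row 1: 14/1 = 14; row 2: 8/3 = 8/3; row 3: 16/2 = 8. Minimum is 8/3 at row 2 (s_2 leaves); pivot element 3.
Pivot on row 2; the obj-row RHS becomes 0 − (-9)·(8/3) = 24.
Next entering variable (most negative obj-row entry -3): r.
Ratio test on column r — row 1: (34/3)/(5/3) = 34/5; row 2: (8/3)/(1/3) = 8; row 3: (32/3)/(13/3) = 32/13. Minimum is 32/13 at row 3 (s_3 leaves); pivot element 13/3.
After the second pivot the obj-row RHS is 24 − (-3)·(32/13) = 408/13.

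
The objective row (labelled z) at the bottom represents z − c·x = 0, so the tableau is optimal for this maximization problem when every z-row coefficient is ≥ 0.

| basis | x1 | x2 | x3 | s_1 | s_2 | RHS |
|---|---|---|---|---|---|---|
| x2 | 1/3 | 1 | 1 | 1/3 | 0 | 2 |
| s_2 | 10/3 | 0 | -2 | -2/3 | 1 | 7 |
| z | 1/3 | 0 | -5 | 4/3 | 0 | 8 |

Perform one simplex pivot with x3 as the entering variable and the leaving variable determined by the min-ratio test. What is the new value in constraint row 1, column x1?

Ratio test on column x3 — row 1: 2/1 = 2; row 2: entry -2 ≤ 0. Minimum is 2 at row 1 (x2 leaves); pivot element 1.
Divide row 1 by 1; eliminate column x3 from the other rows.
In the new row 1, the x1 entry is the old entry divided by the pivot: (1/3)/1 = 1/3.

1/3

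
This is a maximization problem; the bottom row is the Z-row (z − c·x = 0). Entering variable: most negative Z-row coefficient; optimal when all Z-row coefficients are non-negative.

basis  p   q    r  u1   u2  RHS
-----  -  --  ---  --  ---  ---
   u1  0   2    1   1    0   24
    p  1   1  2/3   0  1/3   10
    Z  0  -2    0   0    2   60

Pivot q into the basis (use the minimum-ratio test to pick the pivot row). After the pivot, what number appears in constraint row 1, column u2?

-2/3

Ratio test on column q — row 1: 24/2 = 12; row 2: 10/1 = 10. Minimum is 10 at row 2 (p leaves); pivot element 1.
Divide row 2 by 1; eliminate column q from the other rows.
Row 1 update in column u2: 0 − 2·(1/3) = -2/3.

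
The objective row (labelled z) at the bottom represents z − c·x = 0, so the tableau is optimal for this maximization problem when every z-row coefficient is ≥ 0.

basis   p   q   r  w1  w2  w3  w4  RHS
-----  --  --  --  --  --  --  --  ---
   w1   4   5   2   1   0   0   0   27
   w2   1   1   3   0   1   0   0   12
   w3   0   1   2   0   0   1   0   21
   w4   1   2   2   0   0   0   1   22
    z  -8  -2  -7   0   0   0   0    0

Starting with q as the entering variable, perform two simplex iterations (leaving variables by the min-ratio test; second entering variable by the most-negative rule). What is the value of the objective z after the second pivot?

Ratio test on column q — row 1: 27/5 = 27/5; row 2: 12/1 = 12; row 3: 21/1 = 21; row 4: 22/2 = 11. Minimum is 27/5 at row 1 (w1 leaves); pivot element 5.
Pivot on row 1; the z-row RHS becomes 0 − (-2)·(27/5) = 54/5.
Next entering variable (most negative z-row entry -32/5): p.
Ratio test on column p — row 1: (27/5)/(4/5) = 27/4; row 2: (33/5)/(1/5) = 33; row 3: entry -4/5 ≤ 0; row 4: entry -3/5 ≤ 0. Minimum is 27/4 at row 1 (q leaves); pivot element 4/5.
After the second pivot the z-row RHS is 54/5 − (-32/5)·(27/4) = 54.

54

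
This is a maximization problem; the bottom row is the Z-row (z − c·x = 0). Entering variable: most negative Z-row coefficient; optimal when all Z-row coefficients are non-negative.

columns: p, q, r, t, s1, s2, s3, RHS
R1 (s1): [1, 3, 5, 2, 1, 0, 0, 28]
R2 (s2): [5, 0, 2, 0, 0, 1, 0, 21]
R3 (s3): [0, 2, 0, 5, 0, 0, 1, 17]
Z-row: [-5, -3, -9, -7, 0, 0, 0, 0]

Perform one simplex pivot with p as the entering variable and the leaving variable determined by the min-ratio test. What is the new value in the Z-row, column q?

Ratio test on column p — row 1: 28/1 = 28; row 2: 21/5 = 21/5; row 3: entry 0 ≤ 0. Minimum is 21/5 at row 2 (s2 leaves); pivot element 5.
Divide row 2 by 5; eliminate column p from the other rows.
Z-row update in column q: -3 − (-5)·0 = -3.

-3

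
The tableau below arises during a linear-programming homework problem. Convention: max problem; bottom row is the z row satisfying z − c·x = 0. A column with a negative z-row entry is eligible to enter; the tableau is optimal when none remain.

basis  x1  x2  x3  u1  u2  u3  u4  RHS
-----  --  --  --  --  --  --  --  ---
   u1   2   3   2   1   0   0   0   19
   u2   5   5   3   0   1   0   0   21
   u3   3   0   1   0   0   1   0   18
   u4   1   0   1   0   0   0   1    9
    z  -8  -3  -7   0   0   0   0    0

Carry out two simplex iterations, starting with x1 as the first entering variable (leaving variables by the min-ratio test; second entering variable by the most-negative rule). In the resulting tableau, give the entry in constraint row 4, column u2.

-1/3

Ratio test on column x1 — row 1: 19/2 = 19/2; row 2: 21/5 = 21/5; row 3: 18/3 = 6; row 4: 9/1 = 9. Minimum is 21/5 at row 2 (u2 leaves); pivot element 5.
Divide row 2 by 5; eliminate column x1 from the other rows.
Second iteration: most negative z-row entry is -11/5 in column x3, so x3 enters.
Ratio test on column x3 — row 1: (53/5)/(4/5) = 53/4; row 2: (21/5)/(3/5) = 7; row 3: entry -4/5 ≤ 0; row 4: (24/5)/(2/5) = 12. Minimum is 7 at row 2 (x1 leaves); pivot element 3/5.
Divide row 2 by 3/5; eliminate column x3 from the other rows.
After both pivots, the entry at constraint row 4, column u2 is -1/3.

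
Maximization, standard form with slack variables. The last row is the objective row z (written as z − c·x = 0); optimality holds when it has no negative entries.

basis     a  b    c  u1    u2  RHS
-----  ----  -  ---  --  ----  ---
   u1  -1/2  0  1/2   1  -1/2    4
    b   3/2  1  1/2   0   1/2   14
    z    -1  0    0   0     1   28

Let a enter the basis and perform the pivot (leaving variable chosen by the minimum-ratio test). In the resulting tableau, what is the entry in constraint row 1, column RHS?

26/3

Ratio test on column a — row 1: entry -1/2 ≤ 0; row 2: 14/(3/2) = 28/3. Minimum is 28/3 at row 2 (b leaves); pivot element 3/2.
Divide row 2 by 3/2; eliminate column a from the other rows.
Row 1 update in column RHS: 4 − (-1/2)·(28/3) = 26/3.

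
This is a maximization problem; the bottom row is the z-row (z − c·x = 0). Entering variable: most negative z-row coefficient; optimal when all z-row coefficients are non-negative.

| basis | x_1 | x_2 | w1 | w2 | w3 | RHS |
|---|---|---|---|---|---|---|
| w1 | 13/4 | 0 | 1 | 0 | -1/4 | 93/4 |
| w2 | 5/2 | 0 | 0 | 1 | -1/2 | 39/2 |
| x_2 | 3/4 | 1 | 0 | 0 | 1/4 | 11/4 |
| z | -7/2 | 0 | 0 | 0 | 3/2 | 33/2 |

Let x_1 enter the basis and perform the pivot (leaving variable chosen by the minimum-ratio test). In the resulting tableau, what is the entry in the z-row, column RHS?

88/3

Ratio test on column x_1 — row 1: (93/4)/(13/4) = 93/13; row 2: (39/2)/(5/2) = 39/5; row 3: (11/4)/(3/4) = 11/3. Minimum is 11/3 at row 3 (x_2 leaves); pivot element 3/4.
Divide row 3 by 3/4; eliminate column x_1 from the other rows.
z-row update in column RHS: 33/2 − (-7/2)·(11/3) = 88/3.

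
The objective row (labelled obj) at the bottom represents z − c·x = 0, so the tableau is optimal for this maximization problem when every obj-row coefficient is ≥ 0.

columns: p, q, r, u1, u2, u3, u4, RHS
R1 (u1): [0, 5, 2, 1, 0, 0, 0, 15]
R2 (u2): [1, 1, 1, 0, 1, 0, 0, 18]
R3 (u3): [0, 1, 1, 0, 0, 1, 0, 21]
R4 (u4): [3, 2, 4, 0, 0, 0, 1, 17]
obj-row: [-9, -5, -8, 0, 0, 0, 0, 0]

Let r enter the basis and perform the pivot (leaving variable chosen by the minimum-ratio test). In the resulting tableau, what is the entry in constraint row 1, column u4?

Ratio test on column r — row 1: 15/2 = 15/2; row 2: 18/1 = 18; row 3: 21/1 = 21; row 4: 17/4 = 17/4. Minimum is 17/4 at row 4 (u4 leaves); pivot element 4.
Divide row 4 by 4; eliminate column r from the other rows.
Row 1 update in column u4: 0 − 2·(1/4) = -1/2.

-1/2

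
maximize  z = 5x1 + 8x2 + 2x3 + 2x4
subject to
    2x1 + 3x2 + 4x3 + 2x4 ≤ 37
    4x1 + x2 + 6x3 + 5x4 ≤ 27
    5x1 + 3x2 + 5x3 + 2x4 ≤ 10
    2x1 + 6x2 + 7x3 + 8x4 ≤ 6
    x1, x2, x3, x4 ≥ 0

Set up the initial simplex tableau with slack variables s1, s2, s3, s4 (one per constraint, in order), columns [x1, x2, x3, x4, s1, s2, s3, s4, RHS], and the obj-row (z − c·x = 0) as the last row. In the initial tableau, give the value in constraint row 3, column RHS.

10

The RHS of constraint 3 is b_3 = 10.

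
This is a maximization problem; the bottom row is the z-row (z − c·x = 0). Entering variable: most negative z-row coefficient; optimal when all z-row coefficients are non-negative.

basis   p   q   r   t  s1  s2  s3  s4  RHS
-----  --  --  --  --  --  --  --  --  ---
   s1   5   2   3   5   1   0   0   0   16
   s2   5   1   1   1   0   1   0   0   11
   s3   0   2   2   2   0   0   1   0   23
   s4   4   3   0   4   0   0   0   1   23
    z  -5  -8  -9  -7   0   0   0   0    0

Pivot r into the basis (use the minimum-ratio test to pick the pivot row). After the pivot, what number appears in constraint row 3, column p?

Ratio test on column r — row 1: 16/3 = 16/3; row 2: 11/1 = 11; row 3: 23/2 = 23/2; row 4: entry 0 ≤ 0. Minimum is 16/3 at row 1 (s1 leaves); pivot element 3.
Divide row 1 by 3; eliminate column r from the other rows.
Row 3 update in column p: 0 − 2·(5/3) = -10/3.

-10/3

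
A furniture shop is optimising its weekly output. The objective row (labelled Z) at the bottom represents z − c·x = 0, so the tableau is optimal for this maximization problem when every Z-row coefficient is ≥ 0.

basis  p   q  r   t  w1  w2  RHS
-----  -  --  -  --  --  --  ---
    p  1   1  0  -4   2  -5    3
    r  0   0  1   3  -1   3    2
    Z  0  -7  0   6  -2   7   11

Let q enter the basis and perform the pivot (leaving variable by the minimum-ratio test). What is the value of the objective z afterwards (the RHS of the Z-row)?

32

Ratio test on column q — row 1: 3/1 = 3; row 2: entry 0 ≤ 0. Minimum is 3 at row 1 (p leaves); pivot element 1.
Pivot on row 1; the Z-row RHS becomes 11 − (-7)·3 = 32.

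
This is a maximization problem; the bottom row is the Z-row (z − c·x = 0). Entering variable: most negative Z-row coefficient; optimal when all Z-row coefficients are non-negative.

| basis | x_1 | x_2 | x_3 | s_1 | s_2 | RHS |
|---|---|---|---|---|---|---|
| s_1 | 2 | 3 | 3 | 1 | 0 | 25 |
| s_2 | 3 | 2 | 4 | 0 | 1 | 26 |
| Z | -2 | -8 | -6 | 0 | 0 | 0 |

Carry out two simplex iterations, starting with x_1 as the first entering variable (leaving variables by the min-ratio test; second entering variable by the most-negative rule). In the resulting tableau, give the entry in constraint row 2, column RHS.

Ratio test on column x_1 — row 1: 25/2 = 25/2; row 2: 26/3 = 26/3. Minimum is 26/3 at row 2 (s_2 leaves); pivot element 3.
Divide row 2 by 3; eliminate column x_1 from the other rows.
Second iteration: most negative Z-row entry is -20/3 in column x_2, so x_2 enters.
Ratio test on column x_2 — row 1: (23/3)/(5/3) = 23/5; row 2: (26/3)/(2/3) = 13. Minimum is 23/5 at row 1 (s_1 leaves); pivot element 5/3.
Divide row 1 by 5/3; eliminate column x_2 from the other rows.
After both pivots, the entry at constraint row 2, column RHS is 28/5.

28/5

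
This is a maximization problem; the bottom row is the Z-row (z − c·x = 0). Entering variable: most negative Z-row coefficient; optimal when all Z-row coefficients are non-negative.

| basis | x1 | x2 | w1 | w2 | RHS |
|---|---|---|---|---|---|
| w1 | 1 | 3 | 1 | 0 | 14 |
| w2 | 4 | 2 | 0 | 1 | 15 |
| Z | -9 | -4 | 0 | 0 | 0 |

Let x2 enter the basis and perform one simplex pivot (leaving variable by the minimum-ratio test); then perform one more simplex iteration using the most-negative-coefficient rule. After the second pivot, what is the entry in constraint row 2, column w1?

-1/5

Ratio test on column x2 — row 1: 14/3 = 14/3; row 2: 15/2 = 15/2. Minimum is 14/3 at row 1 (w1 leaves); pivot element 3.
Divide row 1 by 3; eliminate column x2 from the other rows.
Second iteration: most negative Z-row entry is -23/3 in column x1, so x1 enters.
Ratio test on column x1 — row 1: (14/3)/(1/3) = 14; row 2: (17/3)/(10/3) = 17/10. Minimum is 17/10 at row 2 (w2 leaves); pivot element 10/3.
Divide row 2 by 10/3; eliminate column x1 from the other rows.
After both pivots, the entry at constraint row 2, column w1 is -1/5.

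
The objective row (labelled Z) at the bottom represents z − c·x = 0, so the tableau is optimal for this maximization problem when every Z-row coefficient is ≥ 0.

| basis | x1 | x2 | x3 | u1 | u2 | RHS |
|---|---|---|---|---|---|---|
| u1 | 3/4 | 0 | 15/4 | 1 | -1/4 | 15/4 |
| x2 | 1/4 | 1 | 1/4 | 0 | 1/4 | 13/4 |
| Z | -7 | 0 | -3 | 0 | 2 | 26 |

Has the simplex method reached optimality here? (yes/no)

The Z-row has a negative entry -7 in column x1, so it is not optimal.

no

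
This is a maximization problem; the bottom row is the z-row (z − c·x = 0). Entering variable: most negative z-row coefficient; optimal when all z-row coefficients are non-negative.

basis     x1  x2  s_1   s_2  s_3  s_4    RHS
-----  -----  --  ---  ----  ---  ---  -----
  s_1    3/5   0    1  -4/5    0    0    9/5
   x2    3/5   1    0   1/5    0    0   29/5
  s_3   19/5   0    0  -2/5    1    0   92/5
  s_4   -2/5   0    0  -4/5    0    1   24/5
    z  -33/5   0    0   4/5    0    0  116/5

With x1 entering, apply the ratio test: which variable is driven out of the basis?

Column x1 entries and ratios — s_1: (9/5)/(3/5) = 3; x2: (29/5)/(3/5) = 29/3; s_3: (92/5)/(19/5) = 92/19; s_4: -2/5 ≤ 0, skip.
Smallest ratio is 3 in the row of s_1, so s_1 leaves.

s_1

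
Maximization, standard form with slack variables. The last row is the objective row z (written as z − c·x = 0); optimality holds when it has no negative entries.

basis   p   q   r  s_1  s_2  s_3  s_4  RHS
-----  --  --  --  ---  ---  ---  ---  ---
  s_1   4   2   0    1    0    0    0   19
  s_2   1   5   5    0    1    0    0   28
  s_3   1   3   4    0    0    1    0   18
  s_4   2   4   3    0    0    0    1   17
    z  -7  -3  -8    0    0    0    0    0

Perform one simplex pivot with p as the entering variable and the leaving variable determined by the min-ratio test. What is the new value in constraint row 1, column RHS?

Ratio test on column p — row 1: 19/4 = 19/4; row 2: 28/1 = 28; row 3: 18/1 = 18; row 4: 17/2 = 17/2. Minimum is 19/4 at row 1 (s_1 leaves); pivot element 4.
Divide row 1 by 4; eliminate column p from the other rows.
In the new row 1, the RHS entry is the old entry divided by the pivot: 19/4 = 19/4.

19/4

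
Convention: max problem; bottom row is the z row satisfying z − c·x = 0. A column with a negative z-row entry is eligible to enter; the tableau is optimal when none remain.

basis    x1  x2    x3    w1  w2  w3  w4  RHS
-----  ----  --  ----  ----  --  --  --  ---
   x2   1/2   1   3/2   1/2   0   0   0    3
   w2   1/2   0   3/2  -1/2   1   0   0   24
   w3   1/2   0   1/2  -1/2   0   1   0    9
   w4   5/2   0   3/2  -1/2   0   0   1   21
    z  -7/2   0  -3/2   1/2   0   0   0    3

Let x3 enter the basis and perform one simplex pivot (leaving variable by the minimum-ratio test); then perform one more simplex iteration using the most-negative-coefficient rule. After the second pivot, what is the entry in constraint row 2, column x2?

-1

Ratio test on column x3 — row 1: 3/(3/2) = 2; row 2: 24/(3/2) = 16; row 3: 9/(1/2) = 18; row 4: 21/(3/2) = 14. Minimum is 2 at row 1 (x2 leaves); pivot element 3/2.
Divide row 1 by 3/2; eliminate column x3 from the other rows.
Second iteration: most negative z-row entry is -3 in column x1, so x1 enters.
Ratio test on column x1 — row 1: 2/(1/3) = 6; row 2: entry 0 ≤ 0; row 3: 8/(1/3) = 24; row 4: 18/2 = 9. Minimum is 6 at row 1 (x3 leaves); pivot element 1/3.
Divide row 1 by 1/3; eliminate column x1 from the other rows.
After both pivots, the entry at constraint row 2, column x2 is -1.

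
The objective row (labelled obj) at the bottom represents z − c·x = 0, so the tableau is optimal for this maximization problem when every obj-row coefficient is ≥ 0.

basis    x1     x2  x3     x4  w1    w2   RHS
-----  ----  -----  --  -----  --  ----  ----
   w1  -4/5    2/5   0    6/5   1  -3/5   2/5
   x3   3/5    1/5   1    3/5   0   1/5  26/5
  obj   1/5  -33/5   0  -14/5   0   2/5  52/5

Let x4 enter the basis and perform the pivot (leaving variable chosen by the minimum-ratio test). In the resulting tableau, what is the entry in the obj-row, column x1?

-5/3

Ratio test on column x4 — row 1: (2/5)/(6/5) = 1/3; row 2: (26/5)/(3/5) = 26/3. Minimum is 1/3 at row 1 (w1 leaves); pivot element 6/5.
Divide row 1 by 6/5; eliminate column x4 from the other rows.
obj-row update in column x1: 1/5 − (-14/5)·(-2/3) = -5/3.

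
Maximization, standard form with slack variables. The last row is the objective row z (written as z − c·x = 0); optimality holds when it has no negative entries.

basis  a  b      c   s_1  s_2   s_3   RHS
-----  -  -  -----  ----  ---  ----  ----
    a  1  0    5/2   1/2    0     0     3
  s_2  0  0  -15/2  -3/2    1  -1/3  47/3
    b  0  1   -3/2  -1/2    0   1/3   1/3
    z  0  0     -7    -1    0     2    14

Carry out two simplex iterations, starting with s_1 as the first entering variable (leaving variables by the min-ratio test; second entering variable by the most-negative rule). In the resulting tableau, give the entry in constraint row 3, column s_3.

1/3

Ratio test on column s_1 — row 1: 3/(1/2) = 6; row 2: entry -3/2 ≤ 0; row 3: entry -1/2 ≤ 0. Minimum is 6 at row 1 (a leaves); pivot element 1/2.
Divide row 1 by 1/2; eliminate column s_1 from the other rows.
Second iteration: most negative z-row entry is -2 in column c, so c enters.
Ratio test on column c — row 1: 6/5 = 6/5; row 2: entry 0 ≤ 0; row 3: (10/3)/1 = 10/3. Minimum is 6/5 at row 1 (s_1 leaves); pivot element 5.
Divide row 1 by 5; eliminate column c from the other rows.
After both pivots, the entry at constraint row 3, column s_3 is 1/3.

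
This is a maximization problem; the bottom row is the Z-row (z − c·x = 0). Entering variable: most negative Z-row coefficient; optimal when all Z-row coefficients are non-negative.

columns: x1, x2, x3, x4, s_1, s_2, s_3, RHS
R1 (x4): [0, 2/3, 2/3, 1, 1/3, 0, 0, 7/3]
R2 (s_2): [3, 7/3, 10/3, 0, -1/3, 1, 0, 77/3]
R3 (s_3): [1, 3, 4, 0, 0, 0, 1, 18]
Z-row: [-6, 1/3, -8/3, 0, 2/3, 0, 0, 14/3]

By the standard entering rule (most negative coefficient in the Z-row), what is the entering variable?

Negative Z-row entries: x1: -6, x3: -8/3.
The most negative is -6 in column x1, so x1 enters.

x1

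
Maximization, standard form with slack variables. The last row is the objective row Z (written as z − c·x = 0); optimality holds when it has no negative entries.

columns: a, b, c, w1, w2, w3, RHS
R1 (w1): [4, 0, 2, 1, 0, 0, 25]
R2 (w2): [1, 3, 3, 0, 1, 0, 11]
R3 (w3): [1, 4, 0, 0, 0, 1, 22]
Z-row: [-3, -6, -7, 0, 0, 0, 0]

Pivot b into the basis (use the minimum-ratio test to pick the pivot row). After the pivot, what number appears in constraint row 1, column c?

Ratio test on column b — row 1: entry 0 ≤ 0; row 2: 11/3 = 11/3; row 3: 22/4 = 11/2. Minimum is 11/3 at row 2 (w2 leaves); pivot element 3.
Divide row 2 by 3; eliminate column b from the other rows.
Row 1 update in column c: 2 − 0·1 = 2.

2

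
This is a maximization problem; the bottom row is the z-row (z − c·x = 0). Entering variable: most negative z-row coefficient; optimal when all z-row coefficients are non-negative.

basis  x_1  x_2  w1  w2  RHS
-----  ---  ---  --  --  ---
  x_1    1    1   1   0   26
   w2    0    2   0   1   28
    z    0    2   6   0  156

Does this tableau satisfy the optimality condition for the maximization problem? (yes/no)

Every z-row coefficient is ≥ 0, so the tableau is optimal.

yes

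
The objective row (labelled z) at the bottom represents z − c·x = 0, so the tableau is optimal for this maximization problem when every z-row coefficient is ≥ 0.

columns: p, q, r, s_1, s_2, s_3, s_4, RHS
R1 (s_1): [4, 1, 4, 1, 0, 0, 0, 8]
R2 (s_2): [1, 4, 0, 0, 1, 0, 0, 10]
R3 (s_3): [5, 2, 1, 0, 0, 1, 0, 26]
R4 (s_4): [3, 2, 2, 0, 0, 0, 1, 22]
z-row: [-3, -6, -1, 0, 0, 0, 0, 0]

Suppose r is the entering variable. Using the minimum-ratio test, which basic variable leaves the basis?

s_1

Column r entries and ratios — s_1: 8/4 = 2; s_2: 0 ≤ 0, skip; s_3: 26/1 = 26; s_4: 22/2 = 11.
Smallest ratio is 2 in the row of s_1, so s_1 leaves.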